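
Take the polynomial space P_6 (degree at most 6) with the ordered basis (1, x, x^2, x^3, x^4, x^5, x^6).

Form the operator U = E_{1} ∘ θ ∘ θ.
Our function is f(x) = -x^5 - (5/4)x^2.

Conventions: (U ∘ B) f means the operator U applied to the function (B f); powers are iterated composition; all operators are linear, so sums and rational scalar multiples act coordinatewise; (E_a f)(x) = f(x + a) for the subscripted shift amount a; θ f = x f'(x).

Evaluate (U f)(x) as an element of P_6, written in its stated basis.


the image equals g(x) = -25x^5 - 125x^4 - 250x^3 - 255x^2 - 135x - 30

θ f = -5x^5 - (5/2)x^2
θ θ f = -25x^5 - 5x^2
E_{1} (θ ∘ θ) f = -25x^5 - 125x^4 - 250x^3 - 255x^2 - 135x - 30


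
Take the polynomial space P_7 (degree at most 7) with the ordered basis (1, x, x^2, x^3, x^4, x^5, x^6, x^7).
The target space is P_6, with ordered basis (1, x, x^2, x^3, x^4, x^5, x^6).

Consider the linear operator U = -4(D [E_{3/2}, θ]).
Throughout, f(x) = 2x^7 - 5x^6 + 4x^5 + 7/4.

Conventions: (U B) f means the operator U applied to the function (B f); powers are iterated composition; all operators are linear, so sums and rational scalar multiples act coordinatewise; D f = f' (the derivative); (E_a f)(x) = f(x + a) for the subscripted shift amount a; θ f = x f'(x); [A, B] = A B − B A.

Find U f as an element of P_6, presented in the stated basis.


θ f = 14x^7 - 30x^6 + 20x^5
E_{3/2} θ f = 14x^7 + 117x^6 + (823/2)x^5 + (3165/4)x^4 + (7245/8)x^3 + (10071/16)x^2 + (8181/32)x + 3159/64
E_{3/2} f = 2x^7 + 16x^6 + (107/2)x^5 + (195/2)x^4 + (855/8)x^3 + (297/4)x^2 + (1053/32)x + 299/32
θ E_{3/2} f = 14x^7 + 96x^6 + (535/2)x^5 + 390x^4 + (2565/8)x^3 + (297/2)x^2 + (1053/32)x
[E_{3/2}, θ] f = 21x^6 + 144x^5 + (1605/4)x^4 + 585x^3 + (7695/16)x^2 + (891/4)x + 3159/64
D [E_{3/2}, θ] f = 126x^5 + 720x^4 + 1605x^3 + 1755x^2 + (7695/8)x + 891/4
(-4(D [E_{3/2}, θ])) f = -504x^5 - 2880x^4 - 6420x^3 - 7020x^2 - (7695/2)x - 891

the result is g(x) = -504x^5 - 2880x^4 - 6420x^3 - 7020x^2 - (7695/2)x - 891


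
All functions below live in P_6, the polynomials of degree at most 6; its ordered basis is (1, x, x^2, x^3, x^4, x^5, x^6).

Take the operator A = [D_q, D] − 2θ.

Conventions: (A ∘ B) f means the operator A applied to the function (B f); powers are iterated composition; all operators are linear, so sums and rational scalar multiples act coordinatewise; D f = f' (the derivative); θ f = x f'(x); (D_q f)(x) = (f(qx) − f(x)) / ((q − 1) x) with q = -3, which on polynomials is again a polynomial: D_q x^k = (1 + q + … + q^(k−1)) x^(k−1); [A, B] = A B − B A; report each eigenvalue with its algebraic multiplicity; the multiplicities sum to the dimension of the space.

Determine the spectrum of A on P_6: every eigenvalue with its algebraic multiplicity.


image of 1: 0
image of x: -2x
image of x^2: -4x^2 + 4
image of x^3: -6x^3 - 20x
image of x^4: -8x^4 + 88x^2
image of x^5: -10x^5 - 344x^3
image of x^6: -12x^6 + 1276x^4
the matrix is upper triangular; its diagonal is (0, -2, -4, -6, -8, -10, -12)
for a triangular matrix the eigenvalues are the diagonal entries, with algebraic multiplicity their repetition count

λ = -12 (multiplicity 1), λ = -10 (multiplicity 1), λ = -8 (multiplicity 1), λ = -6 (multiplicity 1), λ = -4 (multiplicity 1), λ = -2 (multiplicity 1), λ = 0 (multiplicity 1)


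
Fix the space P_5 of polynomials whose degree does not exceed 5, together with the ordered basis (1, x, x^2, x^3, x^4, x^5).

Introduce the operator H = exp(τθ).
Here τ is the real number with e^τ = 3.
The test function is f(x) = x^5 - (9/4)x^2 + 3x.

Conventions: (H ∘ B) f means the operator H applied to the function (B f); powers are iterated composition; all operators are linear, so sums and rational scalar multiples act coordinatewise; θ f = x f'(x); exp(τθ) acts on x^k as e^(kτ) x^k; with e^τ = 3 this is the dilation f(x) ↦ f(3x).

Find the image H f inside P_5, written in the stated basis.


the result is g(x) = 243x^5 - (81/4)x^2 + 9x

exp(τθ) x^k = e^(kτ) x^k; with e^τ = 3 this sends x^k to 3^k x^k
x ↦ 3 x
x^2 ↦ 9 x^2
x^5 ↦ 243 x^5
applying this coordinatewise to f: exp(τθ) f = 243x^5 - (81/4)x^2 + 9x


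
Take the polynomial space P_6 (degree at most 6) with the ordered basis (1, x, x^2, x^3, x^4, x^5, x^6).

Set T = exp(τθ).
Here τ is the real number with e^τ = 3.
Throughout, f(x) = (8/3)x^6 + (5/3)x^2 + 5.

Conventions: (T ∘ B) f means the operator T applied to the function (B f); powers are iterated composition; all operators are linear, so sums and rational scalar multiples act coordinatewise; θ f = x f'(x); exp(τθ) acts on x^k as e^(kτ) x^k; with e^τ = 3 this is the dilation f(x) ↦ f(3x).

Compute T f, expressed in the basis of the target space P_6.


exp(τθ) x^k = e^(kτ) x^k; with e^τ = 3 this sends x^k to 3^k x^k
x^2 ↦ 9 x^2
x^6 ↦ 729 x^6
applying this coordinatewise to f: exp(τθ) f = 1944x^6 + 15x^2 + 5

the result is g(x) = 1944x^6 + 15x^2 + 5


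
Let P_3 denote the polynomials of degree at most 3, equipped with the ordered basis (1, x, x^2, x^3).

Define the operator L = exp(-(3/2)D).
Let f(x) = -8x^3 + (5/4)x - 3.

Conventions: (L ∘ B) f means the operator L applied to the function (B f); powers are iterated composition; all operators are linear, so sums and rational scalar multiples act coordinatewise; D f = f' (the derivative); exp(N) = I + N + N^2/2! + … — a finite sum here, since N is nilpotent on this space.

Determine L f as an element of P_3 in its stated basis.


order-1 term: 36x^2 - 15/8
order-2 term: -54x
order-3 term: 27
the series for exp(-(3/2)D) f terminates at order 3
exp(-(3/2)D) f = -8x^3 + 36x^2 - (211/4)x + 177/8

the result is g(x) = -8x^3 + 36x^2 - (211/4)x + 177/8


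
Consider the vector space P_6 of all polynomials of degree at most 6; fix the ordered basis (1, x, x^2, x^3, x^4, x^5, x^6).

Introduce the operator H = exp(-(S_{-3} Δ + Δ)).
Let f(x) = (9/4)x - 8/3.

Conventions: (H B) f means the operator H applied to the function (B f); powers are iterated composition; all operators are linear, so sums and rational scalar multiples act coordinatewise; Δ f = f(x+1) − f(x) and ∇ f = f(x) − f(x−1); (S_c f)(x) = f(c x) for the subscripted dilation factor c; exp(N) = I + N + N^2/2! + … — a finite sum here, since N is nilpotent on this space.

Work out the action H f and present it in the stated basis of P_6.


the result is g(x) = (9/4)x - 43/6

order-1 term: -9/2
the series for exp(-(S_{-3} Δ + Δ)) f terminates at order 1
exp(-(S_{-3} Δ + Δ)) f = (9/4)x - 43/6


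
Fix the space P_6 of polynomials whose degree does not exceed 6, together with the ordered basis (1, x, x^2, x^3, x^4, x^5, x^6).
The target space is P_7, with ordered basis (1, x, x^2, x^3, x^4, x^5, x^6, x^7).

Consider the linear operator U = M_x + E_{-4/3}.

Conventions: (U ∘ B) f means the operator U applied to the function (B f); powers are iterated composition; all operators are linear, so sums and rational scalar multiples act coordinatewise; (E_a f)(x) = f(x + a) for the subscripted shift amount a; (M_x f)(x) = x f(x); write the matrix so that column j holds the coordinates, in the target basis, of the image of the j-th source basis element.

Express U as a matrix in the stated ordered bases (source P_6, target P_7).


image of 1: x + 1
image of x: x^2 + x - 4/3
image of x^2: x^3 + x^2 - (8/3)x + 16/9
image of x^3: x^4 + x^3 - 4x^2 + (16/3)x - 64/27
image of x^4: x^5 + x^4 - (16/3)x^3 + (32/3)x^2 - (256/27)x + 256/81
image of x^5: x^6 + x^5 - (20/3)x^4 + (160/9)x^3 - (640/27)x^2 + (1280/81)x - 1024/243
image of x^6: x^7 + x^6 - 8x^5 + (80/3)x^4 - (1280/27)x^3 + (1280/27)x^2 - (2048/81)x + 4096/729
each image's coordinates form column j of the matrix

the matrix is [[1, -4/3, 16/9, -64/27, 256/81, -1024/243, 4096/729]; [1, 1, -8/3, 16/3, -256/27, 1280/81, -2048/81]; [0, 1, 1, -4, 32/3, -640/27, 1280/27]; [0, 0, 1, 1, -16/3, 160/9, -1280/27]; [0, 0, 0, 1, 1, -20/3, 80/3]; [0, 0, 0, 0, 1, 1, -8]; [0, 0, 0, 0, 0, 1, 1]; [0, 0, 0, 0, 0, 0, 1]] (rows listed top to bottom)


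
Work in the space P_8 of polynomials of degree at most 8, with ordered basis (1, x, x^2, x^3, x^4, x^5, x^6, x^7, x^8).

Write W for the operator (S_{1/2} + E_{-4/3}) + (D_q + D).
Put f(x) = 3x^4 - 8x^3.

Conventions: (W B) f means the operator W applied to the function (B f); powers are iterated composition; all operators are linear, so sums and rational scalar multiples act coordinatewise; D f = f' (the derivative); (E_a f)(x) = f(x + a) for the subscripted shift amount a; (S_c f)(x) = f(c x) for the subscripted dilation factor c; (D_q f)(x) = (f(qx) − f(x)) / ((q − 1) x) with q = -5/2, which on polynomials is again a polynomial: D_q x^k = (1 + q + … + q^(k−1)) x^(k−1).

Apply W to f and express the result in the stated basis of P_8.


g(x) = (51/16)x^4 - (365/8)x^3 + 2x^2 - (640/9)x + 256/9

S_{1/2} f = (3/16)x^4 - x^3
E_{-4/3} f = 3x^4 - 24x^3 + 64x^2 - (640/9)x + 256/9
(S_{1/2} + E_{-4/3}) f = (51/16)x^4 - 25x^3 + 64x^2 - (640/9)x + 256/9
D_q f = -(261/8)x^3 - 38x^2
D f = 12x^3 - 24x^2
(D_q + D) f = -(165/8)x^3 - 62x^2
((S_{1/2} + E_{-4/3}) + (D_q + D)) f = (51/16)x^4 - (365/8)x^3 + 2x^2 - (640/9)x + 256/9


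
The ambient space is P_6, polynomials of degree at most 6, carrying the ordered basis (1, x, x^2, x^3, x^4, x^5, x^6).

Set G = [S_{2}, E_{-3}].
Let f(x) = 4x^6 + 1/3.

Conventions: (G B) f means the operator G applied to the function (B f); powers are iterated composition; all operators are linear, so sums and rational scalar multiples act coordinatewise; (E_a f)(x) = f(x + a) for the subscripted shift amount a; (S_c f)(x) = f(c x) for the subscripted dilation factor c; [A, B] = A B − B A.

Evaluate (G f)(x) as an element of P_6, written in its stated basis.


g(x) = 2304x^5 - 25920x^4 + 120960x^3 - 291600x^2 + 361584x - 183708

E_{-3} f = 4x^6 - 72x^5 + 540x^4 - 2160x^3 + 4860x^2 - 5832x + 8749/3
S_{2} E_{-3} f = 256x^6 - 2304x^5 + 8640x^4 - 17280x^3 + 19440x^2 - 11664x + 8749/3
S_{2} f = 256x^6 + 1/3
E_{-3} S_{2} f = 256x^6 - 4608x^5 + 34560x^4 - 138240x^3 + 311040x^2 - 373248x + 559873/3
[S_{2}, E_{-3}] f = 2304x^5 - 25920x^4 + 120960x^3 - 291600x^2 + 361584x - 183708


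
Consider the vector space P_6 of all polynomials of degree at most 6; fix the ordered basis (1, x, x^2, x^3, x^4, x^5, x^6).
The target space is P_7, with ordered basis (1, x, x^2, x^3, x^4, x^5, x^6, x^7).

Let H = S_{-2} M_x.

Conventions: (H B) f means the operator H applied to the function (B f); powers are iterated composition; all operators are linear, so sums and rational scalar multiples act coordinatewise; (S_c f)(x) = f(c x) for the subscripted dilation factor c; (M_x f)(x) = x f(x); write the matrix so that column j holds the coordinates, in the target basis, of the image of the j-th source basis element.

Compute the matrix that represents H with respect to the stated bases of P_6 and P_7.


the matrix is [[0, 0, 0, 0, 0, 0, 0]; [-2, 0, 0, 0, 0, 0, 0]; [0, 4, 0, 0, 0, 0, 0]; [0, 0, -8, 0, 0, 0, 0]; [0, 0, 0, 16, 0, 0, 0]; [0, 0, 0, 0, -32, 0, 0]; [0, 0, 0, 0, 0, 64, 0]; [0, 0, 0, 0, 0, 0, -128]] (rows listed top to bottom)

image of 1: -2x
image of x: 4x^2
image of x^2: -8x^3
image of x^3: 16x^4
image of x^4: -32x^5
image of x^5: 64x^6
image of x^6: -128x^7
each image's coordinates form column j of the matrix


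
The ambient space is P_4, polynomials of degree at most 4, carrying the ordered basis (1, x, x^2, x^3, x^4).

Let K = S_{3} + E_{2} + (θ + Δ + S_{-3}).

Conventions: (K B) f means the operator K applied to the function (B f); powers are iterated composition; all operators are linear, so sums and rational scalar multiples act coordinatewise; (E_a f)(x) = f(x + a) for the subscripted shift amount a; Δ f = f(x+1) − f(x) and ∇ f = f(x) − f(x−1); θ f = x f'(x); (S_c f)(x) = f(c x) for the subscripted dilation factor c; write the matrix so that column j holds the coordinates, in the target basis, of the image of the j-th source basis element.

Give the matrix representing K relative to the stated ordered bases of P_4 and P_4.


image of 1: 3
image of x: 2x + 3
image of x^2: 21x^2 + 6x + 5
image of x^3: 4x^3 + 9x^2 + 15x + 9
image of x^4: 167x^4 + 12x^3 + 30x^2 + 36x + 17
each image's coordinates form column j of the matrix

the matrix is [[3, 3, 5, 9, 17]; [0, 2, 6, 15, 36]; [0, 0, 21, 9, 30]; [0, 0, 0, 4, 12]; [0, 0, 0, 0, 167]] (rows listed top to bottom)


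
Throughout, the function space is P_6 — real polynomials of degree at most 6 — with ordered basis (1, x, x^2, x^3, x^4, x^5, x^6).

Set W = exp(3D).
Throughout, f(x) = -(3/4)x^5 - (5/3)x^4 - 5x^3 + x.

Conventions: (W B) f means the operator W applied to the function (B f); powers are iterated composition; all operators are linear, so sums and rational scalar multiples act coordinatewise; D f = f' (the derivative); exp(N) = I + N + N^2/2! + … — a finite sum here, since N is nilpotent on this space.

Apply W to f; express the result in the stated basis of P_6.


order-1 term: -(45/4)x^4 - 20x^3 - 45x^2 + 3
order-2 term: -(135/2)x^3 - 90x^2 - 135x
order-3 term: -(405/2)x^2 - 180x - 135
order-4 term: -(1215/4)x - 135
order-5 term: -729/4
the series for exp(3D) f terminates at order 5
exp(3D) f = -(3/4)x^5 - (155/12)x^4 - (185/2)x^3 - (675/2)x^2 - (2471/4)x - 1797/4

g(x) = -(3/4)x^5 - (155/12)x^4 - (185/2)x^3 - (675/2)x^2 - (2471/4)x - 1797/4


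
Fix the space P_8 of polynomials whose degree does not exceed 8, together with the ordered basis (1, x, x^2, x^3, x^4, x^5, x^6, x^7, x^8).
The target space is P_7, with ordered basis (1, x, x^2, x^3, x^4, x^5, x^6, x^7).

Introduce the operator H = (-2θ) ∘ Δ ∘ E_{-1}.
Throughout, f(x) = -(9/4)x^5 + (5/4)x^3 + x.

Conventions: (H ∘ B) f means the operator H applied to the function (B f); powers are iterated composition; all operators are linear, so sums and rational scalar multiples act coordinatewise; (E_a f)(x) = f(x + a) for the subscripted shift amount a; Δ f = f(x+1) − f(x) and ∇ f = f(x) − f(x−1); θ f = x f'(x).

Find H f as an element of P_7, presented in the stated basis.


the image equals g(x) = 90x^4 - 135x^3 + 75x^2 - 15x

E_{-1} f = -(9/4)x^5 + (45/4)x^4 - (85/4)x^3 + (75/4)x^2 - (13/2)x
Δ E_{-1} f = -(45/4)x^4 + (45/2)x^3 - (75/4)x^2 + (15/2)x
θ (Δ ∘ E_{-1}) f = -45x^4 + (135/2)x^3 - (75/2)x^2 + (15/2)x
(-2θ) (Δ ∘ E_{-1}) f = 90x^4 - 135x^3 + 75x^2 - 15x


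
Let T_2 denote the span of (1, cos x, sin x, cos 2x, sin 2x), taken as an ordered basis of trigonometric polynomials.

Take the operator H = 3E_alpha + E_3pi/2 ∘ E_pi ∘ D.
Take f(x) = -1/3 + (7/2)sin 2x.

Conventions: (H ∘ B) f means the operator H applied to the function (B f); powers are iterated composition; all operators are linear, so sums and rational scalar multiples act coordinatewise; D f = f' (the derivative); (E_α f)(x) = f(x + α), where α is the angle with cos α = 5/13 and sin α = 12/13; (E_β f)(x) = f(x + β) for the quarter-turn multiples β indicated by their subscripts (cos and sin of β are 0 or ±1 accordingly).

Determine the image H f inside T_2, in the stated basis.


E_alpha f = -1/3 + (420/169)cos 2x - (833/338)sin 2x
(3E_alpha) f = -1 + (1260/169)cos 2x - (2499/338)sin 2x
D f = 7cos 2x
E_pi D f = 7cos 2x
E_3pi/2 E_pi D f = -7cos 2x
(3E_alpha + E_3pi/2 ∘ E_pi ∘ D) f = -1 + (77/169)cos 2x - (2499/338)sin 2x

g(x) = -1 + (77/169)cos 2x - (2499/338)sin 2x


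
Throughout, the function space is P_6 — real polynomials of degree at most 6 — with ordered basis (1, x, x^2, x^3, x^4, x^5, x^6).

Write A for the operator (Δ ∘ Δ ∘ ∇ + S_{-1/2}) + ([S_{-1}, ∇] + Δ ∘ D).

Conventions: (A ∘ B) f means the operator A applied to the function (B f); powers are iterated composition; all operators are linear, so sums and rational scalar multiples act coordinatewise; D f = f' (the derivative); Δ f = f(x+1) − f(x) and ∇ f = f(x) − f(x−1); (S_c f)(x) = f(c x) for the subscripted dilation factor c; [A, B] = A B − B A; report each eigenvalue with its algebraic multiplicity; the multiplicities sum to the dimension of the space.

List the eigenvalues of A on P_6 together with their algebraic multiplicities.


image of 1: 1
image of x: -(1/2)x + 2
image of x^2: (1/4)x^2 - 4x + 2
image of x^3: -(1/8)x^3 + 6x^2 + 6x + 11
image of x^4: (1/16)x^4 - 8x^3 + 12x^2 + 28x + 16
image of x^5: -(1/32)x^5 + 10x^4 + 20x^3 + 110x^2 + 80x + 37
image of x^6: (1/64)x^6 - 12x^5 + 30x^4 + 140x^3 + 240x^2 + 198x + 66
the matrix is upper triangular; its diagonal is (1, -1/2, 1/4, -1/8, 1/16, -1/32, 1/64)
for a triangular matrix the eigenvalues are the diagonal entries, with algebraic multiplicity their repetition count

λ = -1/2 (multiplicity 1), λ = -1/8 (multiplicity 1), λ = -1/32 (multiplicity 1), λ = 1/64 (multiplicity 1), λ = 1/16 (multiplicity 1), λ = 1/4 (multiplicity 1), λ = 1 (multiplicity 1)


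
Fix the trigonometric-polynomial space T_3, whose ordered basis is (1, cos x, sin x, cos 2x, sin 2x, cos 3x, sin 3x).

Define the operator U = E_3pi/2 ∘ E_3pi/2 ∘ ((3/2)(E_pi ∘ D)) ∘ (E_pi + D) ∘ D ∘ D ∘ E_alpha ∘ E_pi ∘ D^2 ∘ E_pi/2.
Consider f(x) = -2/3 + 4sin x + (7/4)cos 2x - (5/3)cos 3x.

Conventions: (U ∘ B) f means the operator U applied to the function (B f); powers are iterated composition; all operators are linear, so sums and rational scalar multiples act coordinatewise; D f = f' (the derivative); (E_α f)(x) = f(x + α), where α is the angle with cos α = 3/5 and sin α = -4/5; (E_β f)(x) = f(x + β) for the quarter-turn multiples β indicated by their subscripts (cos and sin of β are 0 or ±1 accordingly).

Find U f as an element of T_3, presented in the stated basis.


E_pi/2 f = -2/3 + 4cos x - (7/4)cos 2x - (5/3)sin 3x
D E_pi/2 f = -4sin x + (7/2)sin 2x - 5cos 3x
D D E_pi/2 f = -4cos x + 7cos 2x + 15sin 3x
E_pi D^2 E_pi/2 f = 4cos x + 7cos 2x - 15sin 3x
E_alpha E_pi D^2 E_pi/2 f = (12/5)cos x + (16/5)sin x - (49/25)cos 2x + (168/25)sin 2x + (132/25)cos 3x + (351/25)sin 3x
D (E_alpha ∘ E_pi ∘ D^2 ∘ E_pi/2) f = (16/5)cos x - (12/5)sin x + (336/25)cos 2x + (98/25)sin 2x + (1053/25)cos 3x - (396/25)sin 3x
D D (E_alpha ∘ E_pi ∘ D^2 ∘ E_pi/2) f = -(12/5)cos x - (16/5)sin x + (196/25)cos 2x - (672/25)sin 2x - (1188/25)cos 3x - (3159/25)sin 3x
E_pi (D ∘ D) (E_alpha ∘ E_pi ∘ D^2 ∘ E_pi/2) f = (12/5)cos x + (16/5)sin x + (196/25)cos 2x - (672/25)sin 2x + (1188/25)cos 3x + (3159/25)sin 3x
D (D ∘ D) (E_alpha ∘ E_pi ∘ D^2 ∘ E_pi/2) f = -(16/5)cos x + (12/5)sin x - (1344/25)cos 2x - (392/25)sin 2x - (9477/25)cos 3x + (3564/25)sin 3x
(E_pi + D) (D ∘ D) (E_alpha ∘ E_pi ∘ D^2 ∘ E_pi/2) f = -(4/5)cos x + (28/5)sin x - (1148/25)cos 2x - (1064/25)sin 2x - (8289/25)cos 3x + (6723/25)sin 3x
D ((E_pi + D) ∘ D ∘ D) (E_alpha ∘ E_pi ∘ D^2 ∘ E_pi/2) f = (28/5)cos x + (4/5)sin x - (2128/25)cos 2x + (2296/25)sin 2x + (20169/25)cos 3x + (24867/25)sin 3x
E_pi D ((E_pi + D) ∘ D ∘ D) (E_alpha ∘ E_pi ∘ D^2 ∘ E_pi/2) f = -(28/5)cos x - (4/5)sin x - (2128/25)cos 2x + (2296/25)sin 2x - (20169/25)cos 3x - (24867/25)sin 3x
((3/2)(E_pi ∘ D)) ((E_pi + D) ∘ D ∘ D) (E_alpha ∘ E_pi ∘ D^2 ∘ E_pi/2) f = -(42/5)cos x - (6/5)sin x - (3192/25)cos 2x + (3444/25)sin 2x - (60507/50)cos 3x - (74601/50)sin 3x
E_3pi/2 (((3/2)(E_pi ∘ D)) ∘ (E_pi + D) ∘ D ∘ D ∘ E_alpha ∘ E_pi ∘ D^2 ∘ E_pi/2) f = (6/5)cos x - (42/5)sin x + (3192/25)cos 2x - (3444/25)sin 2x - (74601/50)cos 3x + (60507/50)sin 3x
E_3pi/2 E_3pi/2 (((3/2)(E_pi ∘ D)) ∘ (E_pi + D) ∘ D ∘ D ∘ E_alpha ∘ E_pi ∘ D^2 ∘ E_pi/2) f = (42/5)cos x + (6/5)sin x - (3192/25)cos 2x + (3444/25)sin 2x + (60507/50)cos 3x + (74601/50)sin 3x

the image equals g(x) = (42/5)cos x + (6/5)sin x - (3192/25)cos 2x + (3444/25)sin 2x + (60507/50)cos 3x + (74601/50)sin 3x


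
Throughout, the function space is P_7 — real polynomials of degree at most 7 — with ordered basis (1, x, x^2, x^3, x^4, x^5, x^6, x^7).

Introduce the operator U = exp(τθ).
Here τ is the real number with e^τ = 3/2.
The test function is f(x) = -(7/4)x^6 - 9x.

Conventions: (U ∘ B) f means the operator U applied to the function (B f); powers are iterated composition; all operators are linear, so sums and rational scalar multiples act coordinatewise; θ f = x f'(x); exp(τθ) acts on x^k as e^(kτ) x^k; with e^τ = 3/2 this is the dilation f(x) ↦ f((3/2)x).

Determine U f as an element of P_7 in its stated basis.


the image equals g(x) = -(5103/256)x^6 - (27/2)x

exp(τθ) x^k = e^(kτ) x^k; with e^τ = 3/2 this sends x^k to (3/2)^k x^k
x ↦ 3/2 x
x^6 ↦ 729/64 x^6
applying this coordinatewise to f: exp(τθ) f = -(5103/256)x^6 - (27/2)x


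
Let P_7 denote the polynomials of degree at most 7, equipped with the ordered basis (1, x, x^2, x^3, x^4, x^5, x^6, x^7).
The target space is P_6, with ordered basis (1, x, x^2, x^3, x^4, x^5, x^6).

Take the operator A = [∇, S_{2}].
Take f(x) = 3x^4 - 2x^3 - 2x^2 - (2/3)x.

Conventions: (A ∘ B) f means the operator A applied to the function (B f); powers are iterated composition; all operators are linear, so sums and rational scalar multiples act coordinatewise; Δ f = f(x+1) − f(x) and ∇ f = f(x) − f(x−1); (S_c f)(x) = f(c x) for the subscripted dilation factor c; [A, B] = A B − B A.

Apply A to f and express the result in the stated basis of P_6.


g(x) = 96x^3 - 240x^2 + 196x - 161/3

S_{2} f = 48x^4 - 16x^3 - 8x^2 - (4/3)x
∇ S_{2} f = 192x^3 - 336x^2 + 224x - 172/3
∇ f = 12x^3 - 24x^2 + 14x - 11/3
S_{2} ∇ f = 96x^3 - 96x^2 + 28x - 11/3
[∇, S_{2}] f = 96x^3 - 240x^2 + 196x - 161/3


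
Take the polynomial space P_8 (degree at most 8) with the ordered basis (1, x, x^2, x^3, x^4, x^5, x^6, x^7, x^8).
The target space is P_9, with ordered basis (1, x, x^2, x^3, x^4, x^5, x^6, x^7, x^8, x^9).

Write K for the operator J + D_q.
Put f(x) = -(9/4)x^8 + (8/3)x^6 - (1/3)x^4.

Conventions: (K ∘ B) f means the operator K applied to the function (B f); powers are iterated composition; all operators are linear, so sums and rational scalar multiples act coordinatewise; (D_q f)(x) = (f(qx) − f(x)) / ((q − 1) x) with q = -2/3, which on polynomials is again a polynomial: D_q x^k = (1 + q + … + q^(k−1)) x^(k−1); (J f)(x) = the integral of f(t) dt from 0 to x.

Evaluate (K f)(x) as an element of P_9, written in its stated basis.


J f = -(1/4)x^9 + (8/21)x^7 - (1/15)x^5
D_q f = -(1261/972)x^7 + (1064/729)x^5 - (13/81)x^3
(J + D_q) f = -(1/4)x^9 - (6235/6804)x^7 + (5077/3645)x^5 - (13/81)x^3

g(x) = -(1/4)x^9 - (6235/6804)x^7 + (5077/3645)x^5 - (13/81)x^3


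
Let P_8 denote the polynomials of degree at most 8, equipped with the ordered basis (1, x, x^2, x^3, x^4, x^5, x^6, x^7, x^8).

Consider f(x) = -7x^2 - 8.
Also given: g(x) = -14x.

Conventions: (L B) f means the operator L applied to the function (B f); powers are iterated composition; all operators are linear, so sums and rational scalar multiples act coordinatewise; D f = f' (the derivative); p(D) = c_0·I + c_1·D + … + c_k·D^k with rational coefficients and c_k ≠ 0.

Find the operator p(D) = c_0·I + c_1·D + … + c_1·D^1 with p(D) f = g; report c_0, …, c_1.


D^0 f = -7x^2 - 8
D^1 f = -14x
matching coefficients of g against c_0 f + c_1 Df + … from the top degree down determines the c_i
solution: c_0 = 0, c_1 = 1

p(D) = D, i.e. c_0 = 0, c_1 = 1


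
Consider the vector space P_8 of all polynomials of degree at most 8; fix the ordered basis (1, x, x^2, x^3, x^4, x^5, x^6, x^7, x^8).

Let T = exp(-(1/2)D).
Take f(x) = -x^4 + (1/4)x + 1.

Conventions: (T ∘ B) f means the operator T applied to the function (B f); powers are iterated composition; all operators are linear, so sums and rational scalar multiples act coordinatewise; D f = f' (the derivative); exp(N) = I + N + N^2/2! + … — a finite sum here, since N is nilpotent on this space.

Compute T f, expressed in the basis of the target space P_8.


g(x) = -x^4 + 2x^3 - (3/2)x^2 + (3/4)x + 13/16

order-1 term: 2x^3 - 1/8
order-2 term: -(3/2)x^2
order-3 term: (1/2)x
order-4 term: -1/16
the series for exp(-(1/2)D) f terminates at order 4
exp(-(1/2)D) f = -x^4 + 2x^3 - (3/2)x^2 + (3/4)x + 13/16


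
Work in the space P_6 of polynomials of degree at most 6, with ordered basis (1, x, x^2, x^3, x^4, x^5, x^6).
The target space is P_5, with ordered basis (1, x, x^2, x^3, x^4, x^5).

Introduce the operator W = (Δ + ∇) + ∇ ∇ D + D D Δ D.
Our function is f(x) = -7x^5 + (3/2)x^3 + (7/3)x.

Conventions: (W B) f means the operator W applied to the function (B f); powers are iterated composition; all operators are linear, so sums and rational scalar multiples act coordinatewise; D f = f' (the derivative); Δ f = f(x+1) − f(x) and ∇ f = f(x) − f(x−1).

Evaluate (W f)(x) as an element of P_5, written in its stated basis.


g(x) = -70x^4 - 551x^2 - 2722/3

Δ f = -35x^4 - 70x^3 - (131/2)x^2 - (61/2)x - 19/6
∇ f = -35x^4 + 70x^3 - (131/2)x^2 + (61/2)x - 19/6
(Δ + ∇) f = -70x^4 - 131x^2 - 19/3
D f = -35x^4 + (9/2)x^2 + 7/3
∇ D f = -140x^3 + 210x^2 - 131x + 61/2
∇ ∇ D f = -420x^2 + 840x - 481
D f = -35x^4 + (9/2)x^2 + 7/3
Δ D f = -140x^3 - 210x^2 - 131x - 61/2
D Δ D f = -420x^2 - 420x - 131
D D Δ D f = -840x - 420
((Δ + ∇) + ∇ ∇ D + D D Δ D) f = -70x^4 - 551x^2 - 2722/3


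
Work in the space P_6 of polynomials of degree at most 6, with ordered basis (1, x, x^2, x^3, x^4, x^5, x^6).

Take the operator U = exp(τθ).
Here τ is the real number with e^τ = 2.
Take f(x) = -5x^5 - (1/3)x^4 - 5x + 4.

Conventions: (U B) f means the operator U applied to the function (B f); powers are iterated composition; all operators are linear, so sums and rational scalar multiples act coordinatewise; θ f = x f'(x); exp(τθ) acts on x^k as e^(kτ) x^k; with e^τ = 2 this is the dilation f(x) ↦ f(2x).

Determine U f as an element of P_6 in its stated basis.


exp(τθ) x^k = e^(kτ) x^k; with e^τ = 2 this sends x^k to 2^k x^k
x ↦ 2 x
x^4 ↦ 16 x^4
x^5 ↦ 32 x^5
applying this coordinatewise to f: exp(τθ) f = -160x^5 - (16/3)x^4 - 10x + 4

g(x) = -160x^5 - (16/3)x^4 - 10x + 4


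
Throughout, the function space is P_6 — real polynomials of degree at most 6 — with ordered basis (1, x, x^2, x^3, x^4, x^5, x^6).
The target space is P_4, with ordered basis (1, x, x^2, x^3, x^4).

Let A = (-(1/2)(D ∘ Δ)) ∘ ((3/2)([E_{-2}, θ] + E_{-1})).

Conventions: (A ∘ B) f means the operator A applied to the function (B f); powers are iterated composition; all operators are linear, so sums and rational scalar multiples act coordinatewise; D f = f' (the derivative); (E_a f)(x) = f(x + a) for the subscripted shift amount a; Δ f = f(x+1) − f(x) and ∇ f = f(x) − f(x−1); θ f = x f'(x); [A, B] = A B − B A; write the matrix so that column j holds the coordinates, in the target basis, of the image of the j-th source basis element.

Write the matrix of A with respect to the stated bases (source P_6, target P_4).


image of 1: 0
image of x: 0
image of x^2: -3/2
image of x^3: -(9/2)x + 45/4
image of x^4: -9x^2 + 45x - 57
image of x^5: -15x^3 + (225/2)x^2 - 285x + 855/4
image of x^6: -(45/2)x^4 + 225x^3 - 855x^2 + (2565/2)x - 1359/2
each image's coordinates form column j of the matrix

the matrix is [[0, 0, -3/2, 45/4, -57, 855/4, -1359/2]; [0, 0, 0, -9/2, 45, -285, 2565/2]; [0, 0, 0, 0, -9, 225/2, -855]; [0, 0, 0, 0, 0, -15, 225]; [0, 0, 0, 0, 0, 0, -45/2]] (rows listed top to bottom)


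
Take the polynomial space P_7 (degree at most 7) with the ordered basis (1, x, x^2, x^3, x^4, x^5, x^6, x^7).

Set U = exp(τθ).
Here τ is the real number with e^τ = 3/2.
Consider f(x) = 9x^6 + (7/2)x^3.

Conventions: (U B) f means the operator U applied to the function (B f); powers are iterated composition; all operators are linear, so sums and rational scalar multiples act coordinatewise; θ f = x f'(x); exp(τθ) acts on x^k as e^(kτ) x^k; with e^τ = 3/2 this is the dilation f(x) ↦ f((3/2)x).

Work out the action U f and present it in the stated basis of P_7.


exp(τθ) x^k = e^(kτ) x^k; with e^τ = 3/2 this sends x^k to (3/2)^k x^k
x^3 ↦ 27/8 x^3
x^6 ↦ 729/64 x^6
applying this coordinatewise to f: exp(τθ) f = (6561/64)x^6 + (189/16)x^3

the result is g(x) = (6561/64)x^6 + (189/16)x^3


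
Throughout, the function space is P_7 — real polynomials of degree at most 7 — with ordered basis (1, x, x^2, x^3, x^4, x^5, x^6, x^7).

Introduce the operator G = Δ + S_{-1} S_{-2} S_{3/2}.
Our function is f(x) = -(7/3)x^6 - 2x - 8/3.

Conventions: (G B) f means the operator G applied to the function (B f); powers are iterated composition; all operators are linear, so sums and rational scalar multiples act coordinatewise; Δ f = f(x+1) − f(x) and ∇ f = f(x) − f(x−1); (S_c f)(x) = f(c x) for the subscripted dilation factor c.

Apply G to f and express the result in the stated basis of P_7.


g(x) = -1701x^6 - 14x^5 - 35x^4 - (140/3)x^3 - 35x^2 - 20x - 7

Δ f = -14x^5 - 35x^4 - (140/3)x^3 - 35x^2 - 14x - 13/3
S_{3/2} f = -(1701/64)x^6 - 3x - 8/3
S_{-2} S_{3/2} f = -1701x^6 + 6x - 8/3
S_{-1} S_{-2} S_{3/2} f = -1701x^6 - 6x - 8/3
(Δ + S_{-1} S_{-2} S_{3/2}) f = -1701x^6 - 14x^5 - 35x^4 - (140/3)x^3 - 35x^2 - 20x - 7


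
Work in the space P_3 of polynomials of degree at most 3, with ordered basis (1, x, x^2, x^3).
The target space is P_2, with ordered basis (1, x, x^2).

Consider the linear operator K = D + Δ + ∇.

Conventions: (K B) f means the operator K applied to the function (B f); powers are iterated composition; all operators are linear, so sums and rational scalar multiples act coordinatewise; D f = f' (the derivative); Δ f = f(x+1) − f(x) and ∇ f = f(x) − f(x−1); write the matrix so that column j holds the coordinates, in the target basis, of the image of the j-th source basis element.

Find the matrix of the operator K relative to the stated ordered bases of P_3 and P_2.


image of 1: 0
image of x: 3
image of x^2: 6x
image of x^3: 9x^2 + 2
each image's coordinates form column j of the matrix

the matrix is [[0, 3, 0, 2]; [0, 0, 6, 0]; [0, 0, 0, 9]] (rows listed top to bottom)


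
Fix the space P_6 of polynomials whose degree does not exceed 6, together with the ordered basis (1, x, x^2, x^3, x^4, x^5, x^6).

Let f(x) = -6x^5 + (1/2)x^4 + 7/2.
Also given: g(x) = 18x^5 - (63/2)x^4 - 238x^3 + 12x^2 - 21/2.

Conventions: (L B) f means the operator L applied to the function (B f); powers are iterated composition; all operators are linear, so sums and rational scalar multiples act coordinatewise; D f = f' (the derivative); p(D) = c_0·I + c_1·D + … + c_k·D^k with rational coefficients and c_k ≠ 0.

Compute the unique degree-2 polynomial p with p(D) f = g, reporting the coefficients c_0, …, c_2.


p(D) = -3·I + D + 2·D^2, i.e. c_0 = -3, c_1 = 1, c_2 = 2

D^0 f = -6x^5 + (1/2)x^4 + 7/2
D^1 f = -30x^4 + 2x^3
D^2 f = -120x^3 + 6x^2
matching coefficients of g against c_0 f + c_1 Df + … from the top degree down determines the c_i
solution: c_0 = -3, c_1 = 1, c_2 = 2


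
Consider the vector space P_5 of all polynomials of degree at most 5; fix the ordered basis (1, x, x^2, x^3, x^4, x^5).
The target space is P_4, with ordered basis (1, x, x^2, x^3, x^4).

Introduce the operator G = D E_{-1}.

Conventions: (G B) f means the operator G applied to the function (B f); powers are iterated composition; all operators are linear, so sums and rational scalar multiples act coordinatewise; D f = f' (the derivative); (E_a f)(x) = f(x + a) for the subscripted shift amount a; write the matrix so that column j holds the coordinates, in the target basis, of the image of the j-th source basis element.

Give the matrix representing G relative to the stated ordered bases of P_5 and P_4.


the matrix is [[0, 1, -2, 3, -4, 5]; [0, 0, 2, -6, 12, -20]; [0, 0, 0, 3, -12, 30]; [0, 0, 0, 0, 4, -20]; [0, 0, 0, 0, 0, 5]] (rows listed top to bottom)

image of 1: 0
image of x: 1
image of x^2: 2x - 2
image of x^3: 3x^2 - 6x + 3
image of x^4: 4x^3 - 12x^2 + 12x - 4
image of x^5: 5x^4 - 20x^3 + 30x^2 - 20x + 5
each image's coordinates form column j of the matrix


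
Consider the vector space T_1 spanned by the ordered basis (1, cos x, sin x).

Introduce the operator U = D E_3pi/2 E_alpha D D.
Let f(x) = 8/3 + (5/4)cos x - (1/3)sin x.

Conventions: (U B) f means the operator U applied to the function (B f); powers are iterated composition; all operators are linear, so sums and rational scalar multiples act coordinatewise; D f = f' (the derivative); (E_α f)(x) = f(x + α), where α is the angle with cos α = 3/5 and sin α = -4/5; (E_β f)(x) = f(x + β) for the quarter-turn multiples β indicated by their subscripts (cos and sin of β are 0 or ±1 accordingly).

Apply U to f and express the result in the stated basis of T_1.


g(x) = -(61/60)cos x - (4/5)sin x

D f = -(1/3)cos x - (5/4)sin x
D D f = -(5/4)cos x + (1/3)sin x
E_alpha D D f = -(61/60)cos x - (4/5)sin x
E_3pi/2 (E_alpha D D) f = (4/5)cos x - (61/60)sin x
D E_3pi/2 (E_alpha D D) f = -(61/60)cos x - (4/5)sin x


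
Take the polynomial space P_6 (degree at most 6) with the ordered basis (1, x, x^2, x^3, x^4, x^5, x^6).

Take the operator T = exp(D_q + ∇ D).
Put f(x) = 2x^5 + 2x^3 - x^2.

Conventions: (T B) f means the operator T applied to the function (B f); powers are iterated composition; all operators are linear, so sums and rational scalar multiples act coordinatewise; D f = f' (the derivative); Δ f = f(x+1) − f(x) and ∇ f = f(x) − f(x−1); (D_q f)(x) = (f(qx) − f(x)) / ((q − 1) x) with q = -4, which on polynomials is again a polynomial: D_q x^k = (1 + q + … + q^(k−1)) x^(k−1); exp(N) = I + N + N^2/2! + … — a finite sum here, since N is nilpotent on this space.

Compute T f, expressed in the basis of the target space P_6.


order-1 term: 410x^4 + 40x^3 - 34x^2 + 55x - 18
order-2 term: -10455x^3 + 2720x^2 - 2289x + 1507/2
order-3 term: -45305x^2 - 23630x + 34516/3
order-4 term: (135915/4)x - 28560
order-5 term: 27183/4
the series for exp(D_q + ∇ D) f terminates at order 5
exp(D_q + ∇ D) f = 2x^5 + 410x^4 - 10413x^3 - 42620x^2 + (32459/4)x - 114281/12

the image equals g(x) = 2x^5 + 410x^4 - 10413x^3 - 42620x^2 + (32459/4)x - 114281/12


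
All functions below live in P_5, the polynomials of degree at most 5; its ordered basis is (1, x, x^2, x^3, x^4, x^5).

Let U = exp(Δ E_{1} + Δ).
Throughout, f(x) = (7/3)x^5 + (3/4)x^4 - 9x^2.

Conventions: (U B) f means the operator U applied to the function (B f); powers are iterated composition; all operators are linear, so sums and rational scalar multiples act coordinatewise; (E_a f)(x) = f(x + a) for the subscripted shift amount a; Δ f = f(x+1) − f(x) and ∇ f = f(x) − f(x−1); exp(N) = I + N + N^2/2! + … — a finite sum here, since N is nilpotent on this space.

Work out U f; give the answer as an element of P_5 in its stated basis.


the image equals g(x) = (7/3)x^5 + (289/12)x^4 + (578/3)x^3 + (2881/3)x^2 + 2884x + 11972/3

order-1 term: (70/3)x^4 + (298/3)x^3 + (614/3)x^2 + (524/3)x + 152/3
order-2 term: (280/3)x^3 + 578x^2 + (4136/3)x + 1168
order-3 term: (560/3)x^2 + 1144x + 5816/3
order-4 term: (560/3)x + 2276/3
order-5 term: 224/3
the series for exp(Δ E_{1} + Δ) f terminates at order 5
exp(Δ E_{1} + Δ) f = (7/3)x^5 + (289/12)x^4 + (578/3)x^3 + (2881/3)x^2 + 2884x + 11972/3


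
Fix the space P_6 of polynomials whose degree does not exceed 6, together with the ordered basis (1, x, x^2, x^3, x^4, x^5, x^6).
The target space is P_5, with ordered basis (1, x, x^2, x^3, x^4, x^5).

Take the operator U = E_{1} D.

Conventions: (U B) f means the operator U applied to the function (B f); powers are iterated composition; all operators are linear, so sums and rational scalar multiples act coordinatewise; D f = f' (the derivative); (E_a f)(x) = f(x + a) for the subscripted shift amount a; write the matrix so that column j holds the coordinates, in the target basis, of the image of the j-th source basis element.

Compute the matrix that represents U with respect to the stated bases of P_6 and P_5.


the matrix is [[0, 1, 2, 3, 4, 5, 6]; [0, 0, 2, 6, 12, 20, 30]; [0, 0, 0, 3, 12, 30, 60]; [0, 0, 0, 0, 4, 20, 60]; [0, 0, 0, 0, 0, 5, 30]; [0, 0, 0, 0, 0, 0, 6]] (rows listed top to bottom)

image of 1: 0
image of x: 1
image of x^2: 2x + 2
image of x^3: 3x^2 + 6x + 3
image of x^4: 4x^3 + 12x^2 + 12x + 4
image of x^5: 5x^4 + 20x^3 + 30x^2 + 20x + 5
image of x^6: 6x^5 + 30x^4 + 60x^3 + 60x^2 + 30x + 6
each image's coordinates form column j of the matrix


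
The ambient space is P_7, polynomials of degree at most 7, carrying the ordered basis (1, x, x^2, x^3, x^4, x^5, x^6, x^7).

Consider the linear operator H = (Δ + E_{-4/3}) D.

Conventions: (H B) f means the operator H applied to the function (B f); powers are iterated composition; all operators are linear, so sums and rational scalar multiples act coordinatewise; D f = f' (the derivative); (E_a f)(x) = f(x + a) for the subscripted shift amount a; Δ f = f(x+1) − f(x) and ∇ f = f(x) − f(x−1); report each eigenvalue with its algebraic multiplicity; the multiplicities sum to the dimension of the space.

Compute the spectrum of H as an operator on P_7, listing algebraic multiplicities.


image of 1: 0
image of x: 1
image of x^2: 2x - 2/3
image of x^3: 3x^2 - 2x + 25/3
image of x^4: 4x^3 - 4x^2 + (100/3)x - 148/27
image of x^5: 5x^4 - (20/3)x^3 + (250/3)x^2 - (740/27)x + 1685/81
image of x^6: 6x^5 - 10x^4 + (500/3)x^3 - (740/9)x^2 + (3370/27)x - 1562/81
image of x^7: 7x^6 - 14x^5 + (875/3)x^4 - (5180/27)x^3 + (11795/27)x^2 - (10934/81)x + 33775/729
the matrix is upper triangular; its diagonal is (0, 0, 0, 0, 0, 0, 0, 0)
for a triangular matrix the eigenvalues are the diagonal entries, with algebraic multiplicity their repetition count

λ = 0 (multiplicity 8)


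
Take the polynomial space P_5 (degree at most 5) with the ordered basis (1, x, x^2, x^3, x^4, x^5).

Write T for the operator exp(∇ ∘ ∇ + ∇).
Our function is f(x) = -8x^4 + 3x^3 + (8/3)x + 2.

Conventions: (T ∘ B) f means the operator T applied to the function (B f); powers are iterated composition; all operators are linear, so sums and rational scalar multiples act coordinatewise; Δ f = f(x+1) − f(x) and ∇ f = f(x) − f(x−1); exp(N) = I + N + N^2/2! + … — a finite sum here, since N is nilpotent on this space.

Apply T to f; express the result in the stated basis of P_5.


order-1 term: -32x^3 - 39x^2 + 169x - 349/3
order-2 term: -48x^2 - 87x + 145
order-3 term: -32x - 45
order-4 term: -8
the series for exp(∇ ∘ ∇ + ∇) f terminates at order 4
exp(∇ ∘ ∇ + ∇) f = -8x^4 - 29x^3 - 87x^2 + (158/3)x - 67/3

the image equals g(x) = -8x^4 - 29x^3 - 87x^2 + (158/3)x - 67/3


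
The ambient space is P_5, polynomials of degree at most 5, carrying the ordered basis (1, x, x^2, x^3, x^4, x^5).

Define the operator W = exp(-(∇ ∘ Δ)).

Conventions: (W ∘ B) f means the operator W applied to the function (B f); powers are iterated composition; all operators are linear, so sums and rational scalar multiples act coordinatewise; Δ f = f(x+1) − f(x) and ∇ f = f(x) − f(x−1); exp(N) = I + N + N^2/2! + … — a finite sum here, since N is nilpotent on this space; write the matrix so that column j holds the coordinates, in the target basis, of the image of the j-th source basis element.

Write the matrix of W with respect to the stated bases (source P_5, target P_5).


image of 1: 1
image of x: x
image of x^2: x^2 - 2
image of x^3: x^3 - 6x
image of x^4: x^4 - 12x^2 + 10
image of x^5: x^5 - 20x^3 + 50x
each image's coordinates form column j of the matrix

the matrix is [[1, 0, -2, 0, 10, 0]; [0, 1, 0, -6, 0, 50]; [0, 0, 1, 0, -12, 0]; [0, 0, 0, 1, 0, -20]; [0, 0, 0, 0, 1, 0]; [0, 0, 0, 0, 0, 1]] (rows listed top to bottom)


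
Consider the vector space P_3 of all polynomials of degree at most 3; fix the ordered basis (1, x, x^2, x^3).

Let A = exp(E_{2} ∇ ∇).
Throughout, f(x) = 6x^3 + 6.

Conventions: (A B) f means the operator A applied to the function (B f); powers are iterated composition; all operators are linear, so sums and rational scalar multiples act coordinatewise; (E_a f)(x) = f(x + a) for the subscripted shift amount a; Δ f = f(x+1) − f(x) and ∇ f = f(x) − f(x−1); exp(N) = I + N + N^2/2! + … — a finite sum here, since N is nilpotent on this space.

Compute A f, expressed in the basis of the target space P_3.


order-1 term: 36x + 36
the series for exp(E_{2} ∇ ∇) f terminates at order 1
exp(E_{2} ∇ ∇) f = 6x^3 + 36x + 42

the result is g(x) = 6x^3 + 36x + 42
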